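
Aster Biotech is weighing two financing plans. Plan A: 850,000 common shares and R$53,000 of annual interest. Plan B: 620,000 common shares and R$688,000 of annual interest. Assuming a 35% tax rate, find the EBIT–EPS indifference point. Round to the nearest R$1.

At indifference, (EBIT − 53,000)(1 − t)/850,000 = (EBIT − 688,000)(1 − t)/620,000.
Cancelling (1 − t) and cross-multiplying: 620,000·(EBIT − 53,000) = 850,000·(EBIT − 688,000).
EBIT × (850,000 − 620,000) = 688,000 × 850,000 − 53,000 × 620,000 = 551,940,000,000, so EBIT = 551,940,000,000 ÷ 230,000 = 2,399,739.13.

R$2,399,739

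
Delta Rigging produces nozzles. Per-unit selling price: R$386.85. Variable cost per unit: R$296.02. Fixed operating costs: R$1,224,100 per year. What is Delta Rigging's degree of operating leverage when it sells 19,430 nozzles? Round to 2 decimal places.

Total contribution margin = 19,430 × R$90.83 = R$1,764,826.90.
EBIT = R$1,764,826.90 − R$1,224,100 = R$540,726.90.
DOL = contribution ÷ EBIT = R$1,764,826.90 ÷ R$540,726.90 = 3.2638.

3.26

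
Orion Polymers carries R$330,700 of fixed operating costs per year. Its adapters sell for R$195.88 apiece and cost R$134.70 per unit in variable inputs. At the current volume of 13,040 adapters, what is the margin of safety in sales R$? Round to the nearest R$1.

R$1,495,473

Contribution margin per unit = R$195.88 − R$134.70 = R$61.18. Break-even units = R$330,700 ÷ R$61.18 = 5,405.36; break-even revenue = 5,405.36 × R$195.88 = R$1,058,802.16.
Actual sales revenue = 13,040 × R$195.88 = R$2,554,275.20.
Margin of safety = R$2,554,275.20 − R$1,058,802.16 = R$1,495,473.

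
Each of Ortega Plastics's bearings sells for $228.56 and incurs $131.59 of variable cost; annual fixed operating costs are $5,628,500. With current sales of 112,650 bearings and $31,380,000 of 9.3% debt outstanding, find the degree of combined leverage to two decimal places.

Total contribution margin = 112,650 × $96.97 = $10,923,670.50.
Subtracting fixed costs: EBIT = $10,923,670.50 − $5,628,500 = $5,295,170.50. Interest = $2,918,340.00.
DOL = $10,923,670.50 ÷ $5,295,170.50 = 2.0629; DFL = $5,295,170.50 ÷ $2,376,830.50 = 2.2278.
DCL = DOL × DFL = 2.0629 × 2.2278 = 4.5957.

4.60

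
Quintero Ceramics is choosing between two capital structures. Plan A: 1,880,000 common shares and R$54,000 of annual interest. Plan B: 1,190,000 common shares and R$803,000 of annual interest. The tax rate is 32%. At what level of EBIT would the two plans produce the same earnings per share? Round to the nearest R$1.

R$2,094,754

Set EPS_A = EPS_B: (EBIT − R$54,000)(1 − 0.32) ÷ 1,880,000 = (EBIT − R$803,000)(1 − 0.32) ÷ 1,190,000.
The (1 − t) factor cancels: (EBIT − 54,000) × 1,190,000 = (EBIT − 803,000) × 1,880,000.
EBIT × (1,880,000 − 1,190,000) = 803,000 × 1,880,000 − 54,000 × 1,190,000 = 1,445,380,000,000, so EBIT = 1,445,380,000,000 ÷ 690,000 = 2,094,753.62.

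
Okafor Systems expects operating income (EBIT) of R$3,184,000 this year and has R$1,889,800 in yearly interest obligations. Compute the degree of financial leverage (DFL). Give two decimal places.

Interest = R$1,889,800.00.
Degree of financial leverage = EBIT / (EBIT − interest) = R$3,184,000 / R$1,294,200.00 = 2.4602.

2.46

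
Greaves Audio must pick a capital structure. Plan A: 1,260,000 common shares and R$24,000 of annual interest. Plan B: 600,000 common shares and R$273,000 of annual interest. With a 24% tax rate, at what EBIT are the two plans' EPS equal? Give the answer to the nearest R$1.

R$499,364

At indifference, (EBIT − 24,000)(1 − t)/1,260,000 = (EBIT − 273,000)(1 − t)/600,000.
The (1 − t) factor cancels: (EBIT − 24,000) × 600,000 = (EBIT − 273,000) × 1,260,000.
Solving, EBIT = (273,000·1,260,000 − 24,000·600,000) / (1,260,000 − 600,000) = 329,580,000,000 / 660,000 = 499,363.64.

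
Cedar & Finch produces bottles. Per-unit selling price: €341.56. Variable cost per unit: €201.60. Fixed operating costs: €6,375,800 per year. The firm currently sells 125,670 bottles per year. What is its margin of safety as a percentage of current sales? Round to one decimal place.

Unit CM = price − variable cost = €341.56 − €201.60 = €139.96. Break-even units = €6,375,800 ÷ €139.96 = 45,554.44; break-even revenue = 45,554.44 × €341.56 = €15,559,575.94.
Current sales = 125,670 × €341.56 = €42,923,845.20.
Margin of safety = (€42,923,845.20 − €15,559,575.94) ÷ €42,923,845.20 = 63.8%.

63.8%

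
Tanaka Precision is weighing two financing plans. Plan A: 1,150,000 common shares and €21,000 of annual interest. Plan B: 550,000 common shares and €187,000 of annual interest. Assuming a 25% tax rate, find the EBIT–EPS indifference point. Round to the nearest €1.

At indifference, (EBIT − 21,000)(1 − t)/1,150,000 = (EBIT − 187,000)(1 − t)/550,000.
Cancelling (1 − t) and cross-multiplying: 550,000·(EBIT − 21,000) = 1,150,000·(EBIT − 187,000).
EBIT × (1,150,000 − 550,000) = 187,000 × 1,150,000 − 21,000 × 550,000 = 203,500,000,000, so EBIT = 203,500,000,000 ÷ 600,000 = 339,166.67.

€339,167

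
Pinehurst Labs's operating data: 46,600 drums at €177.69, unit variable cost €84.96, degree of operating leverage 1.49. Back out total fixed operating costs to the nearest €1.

€1,421,072

At 46,600 units, contribution = 46,600 × €92.73 = €4,321,218.00.
DOL = contribution / EBIT, so EBIT = €4,321,218.00 / 1.49 = €2,900,146.31.
And FC = contribution − EBIT = €4,321,218.00 − €2,900,146.31 = €1,421,072.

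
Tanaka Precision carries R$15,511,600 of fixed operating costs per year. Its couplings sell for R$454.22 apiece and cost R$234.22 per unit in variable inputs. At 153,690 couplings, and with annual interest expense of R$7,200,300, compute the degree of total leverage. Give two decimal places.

3.05

Total contribution margin = 153,690 × R$220.00 = R$33,811,800.00.
EBIT = R$33,811,800.00 − R$15,511,600 = R$18,300,200.00. Interest = R$7,200,300.00, so EBIT − I = R$11,099,900.00.
Degree of total leverage = total CM / (EBIT − interest) = R$33,811,800.00 / R$11,099,900.00 = 3.0461.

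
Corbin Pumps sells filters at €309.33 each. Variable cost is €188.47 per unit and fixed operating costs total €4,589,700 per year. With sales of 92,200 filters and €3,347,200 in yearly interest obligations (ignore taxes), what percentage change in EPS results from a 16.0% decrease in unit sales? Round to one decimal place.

Contribution at this volume is 92,200 × €120.86 = €11,143,292.00.
Subtracting fixed costs: EBIT = €11,143,292.00 − €4,589,700 = €6,553,592.00.
Interest = €3,347,200.00, so EBIT − I = €3,206,392.00.
Degree of combined leverage = contribution ÷ (EBIT − I) = €11,143,292.00 ÷ €3,206,392.00 = 3.4753.
EPS therefore changes by 3.4753 × (-16.0%) = -55.6%.

-55.6%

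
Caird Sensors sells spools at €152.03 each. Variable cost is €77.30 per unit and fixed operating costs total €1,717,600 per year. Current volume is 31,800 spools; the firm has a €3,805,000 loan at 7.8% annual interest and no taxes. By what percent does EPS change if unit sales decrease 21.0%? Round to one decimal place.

-137.8%

At 31,800 units, contribution = 31,800 × €74.73 = €2,376,414.00.
Subtracting fixed costs: EBIT = €2,376,414.00 − €1,717,600 = €658,814.00.
After interest of €296,790.00, pre-tax earnings = €362,024.00.
DCL = total CM / (EBIT − I) = €2,376,414.00 / €362,024.00 = 6.5642.
%ΔEPS = DCL × %ΔSales = 6.5642 × -21.0% = -137.8%.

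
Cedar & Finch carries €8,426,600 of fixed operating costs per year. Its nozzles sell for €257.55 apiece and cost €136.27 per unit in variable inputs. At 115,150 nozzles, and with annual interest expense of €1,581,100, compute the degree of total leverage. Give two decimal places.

At 115,150 units, contribution = 115,150 × €121.28 = €13,965,392.00.
EBIT = €13,965,392.00 − €8,426,600 = €5,538,792.00. Interest = €1,581,100.00.
DOL = €13,965,392.00 ÷ €5,538,792.00 = 2.5214; DFL = €5,538,792.00 ÷ €3,957,692.00 = 1.3995.
Combined leverage = 2.5214 × 1.3995 = 3.5287.

3.53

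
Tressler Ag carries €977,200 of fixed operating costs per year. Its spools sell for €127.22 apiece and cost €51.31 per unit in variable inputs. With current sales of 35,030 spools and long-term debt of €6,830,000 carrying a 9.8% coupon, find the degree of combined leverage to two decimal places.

At 35,030 units, contribution = 35,030 × €75.91 = €2,659,127.30.
Subtracting fixed costs: EBIT = €2,659,127.30 − €977,200 = €1,681,927.30. Interest = €669,340.00, so EBIT − I = €1,012,587.30.
Degree of total leverage = total CM / (EBIT − interest) = €2,659,127.30 / €1,012,587.30 = 2.6261.

2.63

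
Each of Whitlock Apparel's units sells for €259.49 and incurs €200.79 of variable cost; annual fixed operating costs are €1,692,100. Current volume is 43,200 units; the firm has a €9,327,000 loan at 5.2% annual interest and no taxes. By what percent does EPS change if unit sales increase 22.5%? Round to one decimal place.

+159.0%

At 43,200 units, contribution = 43,200 × €58.70 = €2,535,840.00.
Operating income = contribution − fixed costs = €2,535,840.00 − €1,692,100 = €843,740.00.
Interest = €485,004.00, so EBIT − I = €358,736.00.
Degree of combined leverage = contribution ÷ (EBIT − I) = €2,535,840.00 ÷ €358,736.00 = 7.0688.
EPS therefore changes by 7.0688 × (+22.5%) = +159.0%.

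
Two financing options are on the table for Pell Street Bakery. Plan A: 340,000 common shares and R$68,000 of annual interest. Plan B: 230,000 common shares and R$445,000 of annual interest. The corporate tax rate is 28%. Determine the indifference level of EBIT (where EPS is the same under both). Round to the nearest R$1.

R$1,233,273

Set EPS_A = EPS_B: (EBIT − R$68,000)(1 − 0.28) ÷ 340,000 = (EBIT − R$445,000)(1 − 0.28) ÷ 230,000.
The (1 − t) factor cancels: (EBIT − 68,000) × 230,000 = (EBIT − 445,000) × 340,000.
EBIT × (340,000 − 230,000) = 445,000 × 340,000 − 68,000 × 230,000 = 135,660,000,000, so EBIT = 135,660,000,000 ÷ 110,000 = 1,233,272.73.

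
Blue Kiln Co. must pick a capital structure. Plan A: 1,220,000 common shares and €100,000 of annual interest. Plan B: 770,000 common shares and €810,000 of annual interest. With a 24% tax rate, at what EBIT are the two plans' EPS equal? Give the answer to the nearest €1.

€2,024,889

At indifference, (EBIT − 100,000)(1 − t)/1,220,000 = (EBIT − 810,000)(1 − t)/770,000.
The (1 − t) factor cancels: (EBIT − 100,000) × 770,000 = (EBIT − 810,000) × 1,220,000.
EBIT × (1,220,000 − 770,000) = 810,000 × 1,220,000 − 100,000 × 770,000 = 911,200,000,000, so EBIT = 911,200,000,000 ÷ 450,000 = 2,024,888.89.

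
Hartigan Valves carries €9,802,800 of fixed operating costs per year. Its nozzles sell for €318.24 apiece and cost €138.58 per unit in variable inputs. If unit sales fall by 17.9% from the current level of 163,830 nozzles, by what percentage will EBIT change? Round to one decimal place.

-26.8%

Total contribution margin = 163,830 × €179.66 = €29,433,697.80.
EBIT = €29,433,697.80 − €9,802,800 = €19,630,897.80.
Degree of operating leverage = €29,433,697.80 / €19,630,897.80 = 1.4994.
%ΔEBIT = DOL × %ΔSales = 1.4994 × -17.9% = -26.8%.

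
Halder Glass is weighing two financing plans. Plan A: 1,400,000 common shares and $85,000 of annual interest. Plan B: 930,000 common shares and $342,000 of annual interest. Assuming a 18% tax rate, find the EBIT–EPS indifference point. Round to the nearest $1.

$850,532

Set EPS_A = EPS_B: (EBIT − $85,000)(1 − 0.18) ÷ 1,400,000 = (EBIT − $342,000)(1 − 0.18) ÷ 930,000.
The (1 − t) factor cancels: (EBIT − 85,000) × 930,000 = (EBIT − 342,000) × 1,400,000.
Solving, EBIT = (342,000·1,400,000 − 85,000·930,000) / (1,400,000 − 930,000) = 399,750,000,000 / 470,000 = 850,531.91.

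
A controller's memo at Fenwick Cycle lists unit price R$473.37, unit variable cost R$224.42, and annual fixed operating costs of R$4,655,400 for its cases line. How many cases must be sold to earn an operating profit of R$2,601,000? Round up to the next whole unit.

29,149 cases

Each unit contributes R$473.37 − R$224.42 = R$248.95.
Units = (FC + target) / CM = (R$4,655,400 + R$2,601,000) / R$248.95 = 29,148.02, so 29,149 cases.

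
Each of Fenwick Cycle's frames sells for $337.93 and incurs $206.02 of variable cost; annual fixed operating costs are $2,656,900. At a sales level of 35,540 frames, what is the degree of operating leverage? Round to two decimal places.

At 35,540 units, contribution = 35,540 × $131.91 = $4,688,081.40.
EBIT = $4,688,081.40 − $2,656,900 = $2,031,181.40.
So DOL = total CM / EBIT = $4,688,081.40 / $2,031,181.40 = 2.3081.

2.31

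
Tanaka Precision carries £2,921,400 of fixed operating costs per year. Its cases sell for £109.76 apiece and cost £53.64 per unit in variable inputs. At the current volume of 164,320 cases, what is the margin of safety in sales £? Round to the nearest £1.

Contribution margin per unit = £109.76 − £53.64 = £56.12. Break-even units = £2,921,400 ÷ £56.12 = 52,056.31; break-even revenue = 52,056.31 × £109.76 = £5,713,700.36.
Actual sales revenue = 164,320 × £109.76 = £18,035,763.20.
Margin of safety = £18,035,763.20 − £5,713,700.36 = £12,322,063.

£12,322,063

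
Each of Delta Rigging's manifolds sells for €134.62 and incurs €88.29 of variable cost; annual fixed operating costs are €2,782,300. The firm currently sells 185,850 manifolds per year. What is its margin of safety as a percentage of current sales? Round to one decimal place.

Each unit contributes €134.62 − €88.29 = €46.33. Break-even units = €2,782,300 ÷ €46.33 = 60,053.96; break-even revenue = 60,053.96 × €134.62 = €8,084,464.19.
Current sales = 185,850 × €134.62 = €25,019,127.00.
Margin of safety = (€25,019,127.00 − €8,084,464.19) ÷ €25,019,127.00 = 67.7%.

67.7%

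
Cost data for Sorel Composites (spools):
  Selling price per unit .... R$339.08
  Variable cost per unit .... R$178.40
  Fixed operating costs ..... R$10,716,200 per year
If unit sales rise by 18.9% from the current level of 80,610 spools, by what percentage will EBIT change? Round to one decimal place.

+109.5%

At 80,610 units, contribution = 80,610 × R$160.68 = R$12,952,414.80.
Operating income = contribution − fixed costs = R$12,952,414.80 − R$10,716,200 = R$2,236,214.80.
DOL = contribution ÷ EBIT = R$12,952,414.80 ÷ R$2,236,214.80 = 5.7921.
%ΔEBIT = DOL × %ΔSales = 5.7921 × +18.9% = +109.5%.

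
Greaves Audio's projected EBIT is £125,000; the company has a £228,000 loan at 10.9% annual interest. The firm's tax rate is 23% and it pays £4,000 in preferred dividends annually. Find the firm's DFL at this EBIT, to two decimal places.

1.32

Interest = £24,852.00.
Pre-tax preferred-dividend burden = £4,000 ÷ (1 − 0.23) = £5,194.81.
DFL = EBIT ÷ [EBIT − I − D_p/(1−t)] = £125,000 ÷ [£125,000 − £24,852.00 − £5,194.81] = £125,000 ÷ £94,953.19 = 1.3164.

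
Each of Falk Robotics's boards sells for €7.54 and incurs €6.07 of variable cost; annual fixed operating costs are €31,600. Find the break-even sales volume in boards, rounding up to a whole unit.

21,497 boards

Contribution margin per unit = €7.54 − €6.07 = €1.47.
Units to break even: €31,600 ÷ €1.47 = 21,496.60, rounded up to 21,497.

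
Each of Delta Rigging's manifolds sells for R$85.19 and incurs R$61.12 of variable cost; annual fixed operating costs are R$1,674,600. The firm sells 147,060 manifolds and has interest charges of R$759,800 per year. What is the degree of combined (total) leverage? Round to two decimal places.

At 147,060 units, contribution = 147,060 × R$24.07 = R$3,539,734.20.
Operating income = contribution − fixed costs = R$3,539,734.20 − R$1,674,600 = R$1,865,134.20. Interest = R$759,800.00, so EBIT − I = R$1,105,334.20.
Degree of total leverage = total CM / (EBIT − interest) = R$3,539,734.20 / R$1,105,334.20 = 3.2024.

3.20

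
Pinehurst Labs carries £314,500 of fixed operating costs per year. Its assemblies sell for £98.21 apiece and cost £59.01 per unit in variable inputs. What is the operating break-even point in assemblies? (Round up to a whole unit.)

8,023 assemblies

Each unit contributes £98.21 − £59.01 = £39.20.
Break-even volume = fixed costs ÷ CM per unit = £314,500 ÷ £39.20 = 8,022.96, so 8,023 assemblies.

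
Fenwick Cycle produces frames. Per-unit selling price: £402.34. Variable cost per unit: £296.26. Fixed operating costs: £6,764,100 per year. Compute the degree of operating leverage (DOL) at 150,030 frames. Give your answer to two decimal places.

Contribution at this volume is 150,030 × £106.08 = £15,915,182.40.
EBIT = £15,915,182.40 − £6,764,100 = £9,151,082.40.
DOL = contribution ÷ EBIT = £15,915,182.40 ÷ £9,151,082.40 = 1.7392.

1.74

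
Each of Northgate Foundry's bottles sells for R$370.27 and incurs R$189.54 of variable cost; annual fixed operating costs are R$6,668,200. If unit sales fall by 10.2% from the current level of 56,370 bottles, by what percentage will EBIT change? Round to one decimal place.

Contribution at this volume is 56,370 × R$180.73 = R$10,187,750.10.
Subtracting fixed costs: EBIT = R$10,187,750.10 − R$6,668,200 = R$3,519,550.10.
Degree of operating leverage = R$10,187,750.10 / R$3,519,550.10 = 2.8946.
%ΔEBIT = DOL × %ΔSales = 2.8946 × -10.2% = -29.5%.

-29.5%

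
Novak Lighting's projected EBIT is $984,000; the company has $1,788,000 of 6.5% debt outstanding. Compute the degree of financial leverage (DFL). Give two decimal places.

Annual interest charges come to $116,220.00.
DFL = EBIT ÷ (EBIT − I) = $984,000 ÷ ($984,000 − $116,220.00) = $984,000 ÷ $867,780.00 = 1.1339.

1.13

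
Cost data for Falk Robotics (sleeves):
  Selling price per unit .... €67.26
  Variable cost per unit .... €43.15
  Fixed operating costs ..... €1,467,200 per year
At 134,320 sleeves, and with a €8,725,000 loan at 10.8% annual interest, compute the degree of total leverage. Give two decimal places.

3.91

Total contribution margin = 134,320 × €24.11 = €3,238,455.20.
Subtracting fixed costs: EBIT = €3,238,455.20 − €1,467,200 = €1,771,255.20. Interest = €942,300.00.
DOL = €3,238,455.20 ÷ €1,771,255.20 = 1.8283; DFL = €1,771,255.20 ÷ €828,955.20 = 2.1367.
DCL = DOL × DFL = 1.8283 × 2.1367 = 3.9065.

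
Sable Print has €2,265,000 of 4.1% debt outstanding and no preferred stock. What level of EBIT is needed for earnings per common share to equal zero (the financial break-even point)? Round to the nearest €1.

€92,865

Annual interest = 4.1% × €2,265,000 = €92,865.00.
Without preferred stock the financial break-even is simply EBIT = interest = €92,865.00.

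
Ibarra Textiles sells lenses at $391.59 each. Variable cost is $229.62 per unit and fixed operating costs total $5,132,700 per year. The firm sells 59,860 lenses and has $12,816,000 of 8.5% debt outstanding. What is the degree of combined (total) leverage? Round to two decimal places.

Contribution at this volume is 59,860 × $161.97 = $9,695,524.20.
Operating income = contribution − fixed costs = $9,695,524.20 − $5,132,700 = $4,562,824.20. Interest = $1,089,360.00.
DOL = $9,695,524.20 ÷ $4,562,824.20 = 2.1249; DFL = $4,562,824.20 ÷ $3,473,464.20 = 1.3136.
Combined leverage = 2.1249 × 1.3136 = 2.7913.

2.79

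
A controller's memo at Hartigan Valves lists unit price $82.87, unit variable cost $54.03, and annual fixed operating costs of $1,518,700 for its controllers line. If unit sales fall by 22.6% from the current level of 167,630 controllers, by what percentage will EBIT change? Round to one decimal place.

-33.0%

Total contribution margin = 167,630 × $28.84 = $4,834,449.20.
Operating income = contribution − fixed costs = $4,834,449.20 − $1,518,700 = $3,315,749.20.
Degree of operating leverage = $4,834,449.20 / $3,315,749.20 = 1.4580.
Operating income changes by 1.4580 × -22.6% = -33.0%.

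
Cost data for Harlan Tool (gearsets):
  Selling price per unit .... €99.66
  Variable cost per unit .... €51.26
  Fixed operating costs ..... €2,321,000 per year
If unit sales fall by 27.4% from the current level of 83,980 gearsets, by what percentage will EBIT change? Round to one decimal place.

At 83,980 units, contribution = 83,980 × €48.40 = €4,064,632.00.
Operating income = contribution − fixed costs = €4,064,632.00 − €2,321,000 = €1,743,632.00.
DOL = contribution ÷ EBIT = €4,064,632.00 ÷ €1,743,632.00 = 2.3311.
Operating income changes by 2.3311 × -27.4% = -63.9%.

-63.9%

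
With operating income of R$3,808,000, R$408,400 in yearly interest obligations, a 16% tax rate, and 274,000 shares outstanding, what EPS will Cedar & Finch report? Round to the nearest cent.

Interest = R$408,400.00, so EBT = R$3,808,000 − R$408,400.00 = R$3,399,600.00.
After tax at 16%: net income = R$3,399,600.00 × 0.84 = R$2,855,664.00.
Per share: R$2,855,664.00 / 274,000 shares = R$10.42.

R$10.42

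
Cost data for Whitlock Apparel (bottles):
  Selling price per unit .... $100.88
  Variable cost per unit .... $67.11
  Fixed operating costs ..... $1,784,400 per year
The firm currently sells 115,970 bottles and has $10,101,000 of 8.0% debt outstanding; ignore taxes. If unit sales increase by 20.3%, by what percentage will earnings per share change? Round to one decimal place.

Contribution at this volume is 115,970 × $33.77 = $3,916,306.90.
EBIT = $3,916,306.90 − $1,784,400 = $2,131,906.90.
Interest = $808,080.00, so EBIT − I = $1,323,826.90.
Degree of combined leverage = contribution ÷ (EBIT − I) = $3,916,306.90 ÷ $1,323,826.90 = 2.9583.
%ΔEPS = DCL × %ΔSales = 2.9583 × +20.3% = +60.1%.

+60.1%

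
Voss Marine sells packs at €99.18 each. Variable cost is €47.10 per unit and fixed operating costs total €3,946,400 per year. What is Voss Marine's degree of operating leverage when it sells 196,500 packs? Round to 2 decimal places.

1.63

Total contribution margin = 196,500 × €52.08 = €10,233,720.00.
Operating income = contribution − fixed costs = €10,233,720.00 − €3,946,400 = €6,287,320.00.
Degree of operating leverage = €10,233,720.00 / €6,287,320.00 = 1.6277.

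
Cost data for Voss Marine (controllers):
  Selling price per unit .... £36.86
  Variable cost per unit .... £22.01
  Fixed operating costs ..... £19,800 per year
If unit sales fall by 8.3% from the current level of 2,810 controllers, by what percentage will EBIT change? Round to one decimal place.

-15.8%

Contribution at this volume is 2,810 × £14.85 = £41,728.50.
Operating income = contribution − fixed costs = £41,728.50 − £19,800 = £21,928.50.
So DOL = total CM / EBIT = £41,728.50 / £21,928.50 = 1.9029.
Operating income changes by 1.9029 × -8.3% = -15.8%.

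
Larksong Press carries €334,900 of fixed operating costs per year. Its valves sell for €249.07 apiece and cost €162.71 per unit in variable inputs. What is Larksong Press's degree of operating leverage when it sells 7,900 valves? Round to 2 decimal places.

1.96

Total contribution margin = 7,900 × €86.36 = €682,244.00.
Operating income = contribution − fixed costs = €682,244.00 − €334,900 = €347,344.00.
Degree of operating leverage = €682,244.00 / €347,344.00 = 1.9642.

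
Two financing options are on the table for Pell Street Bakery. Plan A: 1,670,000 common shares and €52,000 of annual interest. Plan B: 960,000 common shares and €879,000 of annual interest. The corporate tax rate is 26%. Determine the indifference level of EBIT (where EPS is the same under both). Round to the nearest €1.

At indifference, (EBIT − 52,000)(1 − t)/1,670,000 = (EBIT − 879,000)(1 − t)/960,000.
The (1 − t) factor cancels: (EBIT − 52,000) × 960,000 = (EBIT − 879,000) × 1,670,000.
EBIT × (1,670,000 − 960,000) = 879,000 × 1,670,000 − 52,000 × 960,000 = 1,418,010,000,000, so EBIT = 1,418,010,000,000 ÷ 710,000 = 1,997,197.18.

€1,997,197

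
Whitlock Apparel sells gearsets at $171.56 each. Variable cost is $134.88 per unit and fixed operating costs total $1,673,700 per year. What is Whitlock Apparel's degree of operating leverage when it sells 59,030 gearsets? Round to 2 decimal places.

4.41

Total contribution margin = 59,030 × $36.68 = $2,165,220.40.
Subtracting fixed costs: EBIT = $2,165,220.40 − $1,673,700 = $491,520.40.
So DOL = total CM / EBIT = $2,165,220.40 / $491,520.40 = 4.4051.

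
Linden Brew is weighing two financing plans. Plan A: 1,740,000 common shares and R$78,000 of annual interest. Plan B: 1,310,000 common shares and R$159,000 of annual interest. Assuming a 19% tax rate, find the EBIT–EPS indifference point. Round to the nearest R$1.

R$405,767

Set EPS_A = EPS_B: (EBIT − R$78,000)(1 − 0.19) ÷ 1,740,000 = (EBIT − R$159,000)(1 − 0.19) ÷ 1,310,000.
Cancelling (1 − t) and cross-multiplying: 1,310,000·(EBIT − 78,000) = 1,740,000·(EBIT − 159,000).
EBIT × (1,740,000 − 1,310,000) = 159,000 × 1,740,000 − 78,000 × 1,310,000 = 174,480,000,000, so EBIT = 174,480,000,000 ÷ 430,000 = 405,767.44.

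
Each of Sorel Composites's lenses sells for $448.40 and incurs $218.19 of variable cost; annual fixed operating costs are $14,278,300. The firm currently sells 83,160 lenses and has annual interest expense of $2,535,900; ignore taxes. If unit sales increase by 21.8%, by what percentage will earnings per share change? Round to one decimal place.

Contribution at this volume is 83,160 × $230.21 = $19,144,263.60.
EBIT = $19,144,263.60 − $14,278,300 = $4,865,963.60.
Interest = $2,535,900.00, so EBIT − I = $2,330,063.60.
DCL = total CM / (EBIT − I) = $19,144,263.60 / $2,330,063.60 = 8.2162.
EPS therefore changes by 8.2162 × (+21.8%) = +179.1%.

+179.1%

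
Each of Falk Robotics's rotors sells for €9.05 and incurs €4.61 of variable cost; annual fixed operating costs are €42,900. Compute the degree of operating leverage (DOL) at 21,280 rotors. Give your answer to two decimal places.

Total contribution margin = 21,280 × €4.44 = €94,483.20.
Subtracting fixed costs: EBIT = €94,483.20 − €42,900 = €51,583.20.
So DOL = total CM / EBIT = €94,483.20 / €51,583.20 = 1.8317.

1.83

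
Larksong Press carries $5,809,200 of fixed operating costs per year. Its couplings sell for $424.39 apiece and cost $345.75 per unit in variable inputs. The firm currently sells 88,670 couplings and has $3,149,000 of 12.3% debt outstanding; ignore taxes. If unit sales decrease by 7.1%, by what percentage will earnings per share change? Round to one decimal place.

-63.8%

Total contribution margin = 88,670 × $78.64 = $6,973,008.80.
EBIT = $6,973,008.80 − $5,809,200 = $1,163,808.80.
Interest = $387,327.00, so EBIT − I = $776,481.80.
Degree of combined leverage = contribution ÷ (EBIT − I) = $6,973,008.80 ÷ $776,481.80 = 8.9803.
EPS therefore changes by 8.9803 × (-7.1%) = -63.8%.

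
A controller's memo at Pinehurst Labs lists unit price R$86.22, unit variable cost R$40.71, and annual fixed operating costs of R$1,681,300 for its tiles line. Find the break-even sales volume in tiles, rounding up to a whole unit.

Each unit contributes R$86.22 − R$40.71 = R$45.51.
Units to break even: R$1,681,300 ÷ R$45.51 = 36,943.53, rounded up to 36,944.

36,944 tiles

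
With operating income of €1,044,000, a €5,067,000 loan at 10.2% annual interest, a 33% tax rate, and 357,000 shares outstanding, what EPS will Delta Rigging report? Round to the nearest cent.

Pre-tax income = €1,044,000 − €516,834.00 = €527,166.00.
After tax at 33%: net income = €527,166.00 × 0.67 = €353,201.22.
EPS = €353,201.22 ÷ 357,000 = €0.99.

€0.99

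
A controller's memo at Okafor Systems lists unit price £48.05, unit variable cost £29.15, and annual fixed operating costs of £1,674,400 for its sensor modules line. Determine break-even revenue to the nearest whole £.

£4,256,874

Contribution margin per unit = £48.05 − £29.15 = £18.90, a CM ratio of £18.90 ÷ £48.05 = 0.3933.
Break-even revenue = fixed costs × price ÷ CM = £1,674,400 × £48.05 ÷ £18.90 = £4,256,874.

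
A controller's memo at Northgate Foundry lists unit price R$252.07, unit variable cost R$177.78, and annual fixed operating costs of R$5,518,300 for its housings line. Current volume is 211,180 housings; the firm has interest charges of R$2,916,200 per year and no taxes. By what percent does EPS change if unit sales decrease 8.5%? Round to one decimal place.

-18.4%

Contribution at this volume is 211,180 × R$74.29 = R$15,688,562.20.
Subtracting fixed costs: EBIT = R$15,688,562.20 − R$5,518,300 = R$10,170,262.20.
After interest of R$2,916,200.00, pre-tax earnings = R$7,254,062.20.
DCL = total CM / (EBIT − I) = R$15,688,562.20 / R$7,254,062.20 = 2.1627.
%ΔEPS = DCL × %ΔSales = 2.1627 × -8.5% = -18.4%.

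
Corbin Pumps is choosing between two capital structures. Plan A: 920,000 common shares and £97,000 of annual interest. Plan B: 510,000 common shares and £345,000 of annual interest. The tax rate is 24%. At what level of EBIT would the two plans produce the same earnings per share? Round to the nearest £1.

Set EPS_A = EPS_B: (EBIT − £97,000)(1 − 0.24) ÷ 920,000 = (EBIT − £345,000)(1 − 0.24) ÷ 510,000.
Cancelling (1 − t) and cross-multiplying: 510,000·(EBIT − 97,000) = 920,000·(EBIT − 345,000).
Solving, EBIT = (345,000·920,000 − 97,000·510,000) / (920,000 − 510,000) = 267,930,000,000 / 410,000 = 653,487.80.

£653,488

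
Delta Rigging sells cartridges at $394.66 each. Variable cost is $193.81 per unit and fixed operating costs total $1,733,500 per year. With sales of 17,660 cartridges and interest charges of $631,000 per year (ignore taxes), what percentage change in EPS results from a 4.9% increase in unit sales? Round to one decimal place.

+14.7%

Total contribution margin = 17,660 × $200.85 = $3,547,011.00.
Subtracting fixed costs: EBIT = $3,547,011.00 − $1,733,500 = $1,813,511.00.
After interest of $631,000.00, pre-tax earnings = $1,182,511.00.
Degree of combined leverage = contribution ÷ (EBIT − I) = $3,547,011.00 ÷ $1,182,511.00 = 2.9996.
%ΔEPS = DCL × %ΔSales = 2.9996 × +4.9% = +14.7%.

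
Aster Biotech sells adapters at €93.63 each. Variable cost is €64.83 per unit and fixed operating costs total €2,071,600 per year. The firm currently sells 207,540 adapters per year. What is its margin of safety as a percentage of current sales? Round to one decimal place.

Each unit contributes €93.63 − €64.83 = €28.80. Break-even units = €2,071,600 ÷ €28.80 = 71,930.56; break-even revenue = 71,930.56 × €93.63 = €6,734,857.92.
Current sales = 207,540 × €93.63 = €19,431,970.20.
Margin of safety = (€19,431,970.20 − €6,734,857.92) ÷ €19,431,970.20 = 65.3%.

65.3%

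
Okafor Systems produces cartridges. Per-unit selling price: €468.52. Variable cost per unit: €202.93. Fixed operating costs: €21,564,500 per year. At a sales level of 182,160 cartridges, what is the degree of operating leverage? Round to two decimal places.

1.80

At 182,160 units, contribution = 182,160 × €265.59 = €48,379,874.40.
Operating income = contribution − fixed costs = €48,379,874.40 − €21,564,500 = €26,815,374.40.
Degree of operating leverage = €48,379,874.40 / €26,815,374.40 = 1.8042.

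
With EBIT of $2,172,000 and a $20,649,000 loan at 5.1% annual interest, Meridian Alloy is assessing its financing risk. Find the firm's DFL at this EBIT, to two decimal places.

1.94

Interest = $1,053,099.00.
DFL = EBIT ÷ (EBIT − I) = $2,172,000 ÷ ($2,172,000 − $1,053,099.00) = $2,172,000 ÷ $1,118,901.00 = 1.9412.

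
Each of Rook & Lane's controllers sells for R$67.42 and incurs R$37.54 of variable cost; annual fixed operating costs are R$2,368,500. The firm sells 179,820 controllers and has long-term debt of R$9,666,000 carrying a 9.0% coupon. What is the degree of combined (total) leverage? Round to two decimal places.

2.52

Contribution at this volume is 179,820 × R$29.88 = R$5,373,021.60.
EBIT = R$5,373,021.60 − R$2,368,500 = R$3,004,521.60. Interest = R$869,940.00.
DOL = R$5,373,021.60 ÷ R$3,004,521.60 = 1.7883; DFL = R$3,004,521.60 ÷ R$2,134,581.60 = 1.4075.
Combined leverage = 1.7883 × 1.4075 = 2.5170.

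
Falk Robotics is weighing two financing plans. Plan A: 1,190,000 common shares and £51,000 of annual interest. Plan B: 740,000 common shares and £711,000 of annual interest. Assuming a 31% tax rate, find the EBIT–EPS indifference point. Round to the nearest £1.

£1,796,333

At indifference, (EBIT − 51,000)(1 − t)/1,190,000 = (EBIT − 711,000)(1 − t)/740,000.
Cancelling (1 − t) and cross-multiplying: 740,000·(EBIT − 51,000) = 1,190,000·(EBIT − 711,000).
Solving, EBIT = (711,000·1,190,000 − 51,000·740,000) / (1,190,000 − 740,000) = 808,350,000,000 / 450,000 = 1,796,333.33.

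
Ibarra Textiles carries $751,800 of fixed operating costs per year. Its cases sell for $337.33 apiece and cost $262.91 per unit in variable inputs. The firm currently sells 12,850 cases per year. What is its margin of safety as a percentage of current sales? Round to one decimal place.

Unit CM = price − variable cost = $337.33 − $262.91 = $74.42. Break-even units = $751,800 ÷ $74.42 = 10,102.12; break-even revenue = 10,102.12 × $337.33 = $3,407,749.18.
Actual sales revenue = 12,850 × $337.33 = $4,334,690.50.
Margin of safety = ($4,334,690.50 − $3,407,749.18) ÷ $4,334,690.50 = 21.4%.

21.4%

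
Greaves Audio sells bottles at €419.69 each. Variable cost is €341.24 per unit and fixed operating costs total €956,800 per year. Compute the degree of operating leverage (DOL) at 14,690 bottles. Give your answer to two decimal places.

5.89

Total contribution margin = 14,690 × €78.45 = €1,152,430.50.
EBIT = €1,152,430.50 − €956,800 = €195,630.50.
So DOL = total CM / EBIT = €1,152,430.50 / €195,630.50 = 5.8909.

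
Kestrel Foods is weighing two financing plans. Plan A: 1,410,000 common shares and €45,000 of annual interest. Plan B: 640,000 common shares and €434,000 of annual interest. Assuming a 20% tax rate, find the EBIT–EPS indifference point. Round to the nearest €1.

€757,325

At indifference, (EBIT − 45,000)(1 − t)/1,410,000 = (EBIT − 434,000)(1 − t)/640,000.
The (1 − t) factor cancels: (EBIT − 45,000) × 640,000 = (EBIT − 434,000) × 1,410,000.
EBIT × (1,410,000 − 640,000) = 434,000 × 1,410,000 − 45,000 × 640,000 = 583,140,000,000, so EBIT = 583,140,000,000 ÷ 770,000 = 757,324.68.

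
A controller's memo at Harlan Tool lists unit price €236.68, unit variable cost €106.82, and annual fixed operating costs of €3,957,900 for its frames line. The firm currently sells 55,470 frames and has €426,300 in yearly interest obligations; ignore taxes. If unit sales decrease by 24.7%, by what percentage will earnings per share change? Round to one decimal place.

-63.1%

Total contribution margin = 55,470 × €129.86 = €7,203,334.20.
Subtracting fixed costs: EBIT = €7,203,334.20 − €3,957,900 = €3,245,434.20.
Interest = €426,300.00, so EBIT − I = €2,819,134.20.
Degree of combined leverage = contribution ÷ (EBIT − I) = €7,203,334.20 ÷ €2,819,134.20 = 2.5552.
%ΔEPS = DCL × %ΔSales = 2.5552 × -24.7% = -63.1%.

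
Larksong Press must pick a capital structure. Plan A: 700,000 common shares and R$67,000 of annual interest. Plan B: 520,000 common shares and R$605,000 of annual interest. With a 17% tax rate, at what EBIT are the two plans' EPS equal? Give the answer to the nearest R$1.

Set EPS_A = EPS_B: (EBIT − R$67,000)(1 − 0.17) ÷ 700,000 = (EBIT − R$605,000)(1 − 0.17) ÷ 520,000.
Cancelling (1 − t) and cross-multiplying: 520,000·(EBIT − 67,000) = 700,000·(EBIT − 605,000).
EBIT × (700,000 − 520,000) = 605,000 × 700,000 − 67,000 × 520,000 = 388,660,000,000, so EBIT = 388,660,000,000 ÷ 180,000 = 2,159,222.22.

R$2,159,222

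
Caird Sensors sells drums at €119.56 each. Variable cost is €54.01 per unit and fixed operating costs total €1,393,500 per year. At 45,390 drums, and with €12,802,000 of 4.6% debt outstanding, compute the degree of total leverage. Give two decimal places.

3.00

At 45,390 units, contribution = 45,390 × €65.55 = €2,975,314.50.
Operating income = contribution − fixed costs = €2,975,314.50 − €1,393,500 = €1,581,814.50. Interest = €588,892.00, so EBIT − I = €992,922.50.
DCL = contribution ÷ (EBIT − I) = €2,975,314.50 ÷ €992,922.50 = 2.9965.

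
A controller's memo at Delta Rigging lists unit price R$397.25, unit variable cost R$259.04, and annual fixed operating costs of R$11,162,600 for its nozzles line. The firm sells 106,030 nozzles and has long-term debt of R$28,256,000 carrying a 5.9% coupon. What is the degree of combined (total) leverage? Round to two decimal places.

At 106,030 units, contribution = 106,030 × R$138.21 = R$14,654,406.30.
Operating income = contribution − fixed costs = R$14,654,406.30 − R$11,162,600 = R$3,491,806.30. Interest = R$1,667,104.00.
DOL = R$14,654,406.30 ÷ R$3,491,806.30 = 4.1968; DFL = R$3,491,806.30 ÷ R$1,824,702.30 = 1.9136.
DCL = DOL × DFL = 4.1968 × 1.9136 = 8.0310.

8.03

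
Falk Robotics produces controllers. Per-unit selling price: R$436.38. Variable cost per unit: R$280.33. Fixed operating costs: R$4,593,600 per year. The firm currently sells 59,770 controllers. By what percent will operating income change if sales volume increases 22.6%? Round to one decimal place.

+44.5%

Total contribution margin = 59,770 × R$156.05 = R$9,327,108.50.
Operating income = contribution − fixed costs = R$9,327,108.50 − R$4,593,600 = R$4,733,508.50.
Degree of operating leverage = R$9,327,108.50 / R$4,733,508.50 = 1.9704.
Operating income changes by 1.9704 × +22.6% = +44.5%.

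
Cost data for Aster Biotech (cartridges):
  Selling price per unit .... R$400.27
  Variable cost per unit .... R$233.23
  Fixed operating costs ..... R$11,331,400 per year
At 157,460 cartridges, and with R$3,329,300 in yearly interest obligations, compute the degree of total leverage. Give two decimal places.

2.26

At 157,460 units, contribution = 157,460 × R$167.04 = R$26,302,118.40.
Subtracting fixed costs: EBIT = R$26,302,118.40 − R$11,331,400 = R$14,970,718.40. Interest = R$3,329,300.00, so EBIT − I = R$11,641,418.40.
DCL = contribution ÷ (EBIT − I) = R$26,302,118.40 ÷ R$11,641,418.40 = 2.2594.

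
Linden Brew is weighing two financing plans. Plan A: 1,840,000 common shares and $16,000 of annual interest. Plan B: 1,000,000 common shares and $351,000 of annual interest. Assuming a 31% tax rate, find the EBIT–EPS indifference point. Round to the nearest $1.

At indifference, (EBIT − 16,000)(1 − t)/1,840,000 = (EBIT − 351,000)(1 − t)/1,000,000.
Cancelling (1 − t) and cross-multiplying: 1,000,000·(EBIT − 16,000) = 1,840,000·(EBIT − 351,000).
EBIT × (1,840,000 − 1,000,000) = 351,000 × 1,840,000 − 16,000 × 1,000,000 = 629,840,000,000, so EBIT = 629,840,000,000 ÷ 840,000 = 749,809.52.

$749,810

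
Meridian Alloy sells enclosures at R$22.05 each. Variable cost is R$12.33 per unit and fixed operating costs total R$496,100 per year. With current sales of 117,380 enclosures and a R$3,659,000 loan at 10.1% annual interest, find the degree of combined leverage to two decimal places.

Contribution at this volume is 117,380 × R$9.72 = R$1,140,933.60.
EBIT = R$1,140,933.60 − R$496,100 = R$644,833.60. Interest = R$369,559.00, so EBIT − I = R$275,274.60.
Degree of total leverage = total CM / (EBIT − interest) = R$1,140,933.60 / R$275,274.60 = 4.1447.

4.14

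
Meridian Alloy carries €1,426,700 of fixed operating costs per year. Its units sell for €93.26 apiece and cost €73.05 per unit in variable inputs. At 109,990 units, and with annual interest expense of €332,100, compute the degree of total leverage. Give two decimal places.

4.79

At 109,990 units, contribution = 109,990 × €20.21 = €2,222,897.90.
Subtracting fixed costs: EBIT = €2,222,897.90 − €1,426,700 = €796,197.90. Interest = €332,100.00, so EBIT − I = €464,097.90.
Degree of total leverage = total CM / (EBIT − interest) = €2,222,897.90 / €464,097.90 = 4.7897.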